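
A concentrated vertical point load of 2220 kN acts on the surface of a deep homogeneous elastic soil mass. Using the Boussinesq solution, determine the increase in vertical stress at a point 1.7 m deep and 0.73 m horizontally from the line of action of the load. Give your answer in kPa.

Δσ_z ≈ 240 kPa

Boussinesq vertical stress below a point load on an elastic half-space:
Δσ_z = 3P/(2πz²) · [1 + (r/z)²]^(−5/2)
r/z = 0.73/1.7 = 0.42941; [1+(r/z)²]^(−5/2) = 0.65503.
Δσ_z = 3×2220/(2π×1.7²) × 0.65503 = 366.77 × 0.65503 = 240.2 kPa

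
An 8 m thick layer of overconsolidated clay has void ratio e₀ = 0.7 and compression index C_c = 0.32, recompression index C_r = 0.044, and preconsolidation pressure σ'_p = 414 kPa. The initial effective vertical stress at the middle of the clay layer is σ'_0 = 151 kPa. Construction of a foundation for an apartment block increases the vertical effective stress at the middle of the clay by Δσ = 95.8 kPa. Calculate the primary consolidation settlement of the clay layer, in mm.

Final effective stress: σ'_f = 151 + 95.8 = 246.8 kPa.
σ'_f = 246.8 ≤ σ'_p = 414 kPa, so the clay remains overconsolidated and only the recompression index applies:
S_c = C_r·H/(1+e₀)·log₁₀(σ'_f/σ'_0) = 0.044×8/1.7×log₁₀(246.8/151)
    = 0.20706 × 0.21337 = 0.04418 m

S_c ≈ 44.2 mm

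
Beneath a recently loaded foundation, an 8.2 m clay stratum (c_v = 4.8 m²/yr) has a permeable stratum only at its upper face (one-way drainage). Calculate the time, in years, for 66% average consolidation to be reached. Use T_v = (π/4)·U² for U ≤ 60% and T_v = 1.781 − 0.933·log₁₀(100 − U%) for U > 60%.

Drainage path length: H_d = H = 8.2 m (single drainage).
U > 60%: T_v = 1.781 − 0.933·log₁₀(100 − 66) = 0.35213.
t = T_v·H_d²/c_v = 0.35213×8.2²/4.8 = 4.933 years.

t ≈ 4.93 years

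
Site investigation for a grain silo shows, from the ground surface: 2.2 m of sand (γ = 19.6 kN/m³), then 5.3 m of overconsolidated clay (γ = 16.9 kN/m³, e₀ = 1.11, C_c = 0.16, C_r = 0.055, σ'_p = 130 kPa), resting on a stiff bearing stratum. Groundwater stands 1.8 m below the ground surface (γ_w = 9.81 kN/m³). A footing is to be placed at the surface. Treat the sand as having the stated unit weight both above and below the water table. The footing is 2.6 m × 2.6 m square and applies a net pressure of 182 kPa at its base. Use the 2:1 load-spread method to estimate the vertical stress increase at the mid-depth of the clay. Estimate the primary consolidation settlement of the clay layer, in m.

S_c ≈ 0.0194 m

Mid-depth of clay below the ground surface: z = 2.2 + 5.3/2 = 4.85 m.
Total vertical stress at mid-clay: σ_v = 19.6×2.2 + 16.9×2.65 = 87.905 kPa.
Pore pressure: u = 9.81×(4.85 − 1.8) = 29.921 kPa.
Initial effective stress: σ'_0 = σ_v − u = 87.905 − 29.921 = 57.984 kPa.
Stress increase at mid-clay by the 2:1 spreading method:
Δσ = qBL/((B+z)(L+z)) = 182×2.6×2.6/((2.6+4.85)(2.6+4.85)) = 22.167 kPa
Final effective stress: σ'_f = 57.984 + 22.167 = 80.151 kPa.
σ'_f = 80.151 ≤ σ'_p = 130 kPa, so the clay remains overconsolidated and only the recompression index applies:
S_c = C_r·H/(1+e₀)·log₁₀(σ'_f/σ'_0) = 0.055×5.3/2.11×log₁₀(80.151/57.984)
    = 0.13815 × 0.1406 = 0.01942 m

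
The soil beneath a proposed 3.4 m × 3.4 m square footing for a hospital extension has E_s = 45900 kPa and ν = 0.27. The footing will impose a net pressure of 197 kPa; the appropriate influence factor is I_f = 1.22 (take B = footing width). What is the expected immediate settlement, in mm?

S_e ≈ 16.5 mm

Immediate (elastic) settlement: S_e = q·B·(1−ν²)/E_s · I_f.
S_e = 197 × 3.4 × (1 − 0.27²) / 45900 × 1.22
    = 197 × 3.4 × 0.9271 / 45900 × 1.22
    = 0.01651 m = 16.51 mm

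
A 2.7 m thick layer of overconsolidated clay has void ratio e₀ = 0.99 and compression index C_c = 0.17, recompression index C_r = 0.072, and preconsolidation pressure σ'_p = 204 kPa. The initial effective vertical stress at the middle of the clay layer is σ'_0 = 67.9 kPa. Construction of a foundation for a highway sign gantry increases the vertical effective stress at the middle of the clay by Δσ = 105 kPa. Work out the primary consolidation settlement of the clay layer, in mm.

S_c ≈ 39.7 mm

Final effective stress: σ'_f = 67.9 + 105 = 172.9 kPa.
σ'_f = 172.9 ≤ σ'_p = 204 kPa, so the clay remains overconsolidated and only the recompression index applies:
S_c = C_r·H/(1+e₀)·log₁₀(σ'_f/σ'_0) = 0.072×2.7/1.99×log₁₀(172.9/67.9)
    = 0.09769 × 0.40593 = 0.03966 m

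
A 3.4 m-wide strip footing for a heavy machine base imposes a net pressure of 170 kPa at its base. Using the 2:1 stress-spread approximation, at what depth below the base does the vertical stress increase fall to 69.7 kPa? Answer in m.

z ≈ 4.89 m

2:1 spreading — at depth z the loaded area has grown by z in each plan dimension:
qB/(B+z) = Δσ_z ⇒ z = qB/Δσ_z − B = 170×3.4/69.7 − 3.4 = 4.893 m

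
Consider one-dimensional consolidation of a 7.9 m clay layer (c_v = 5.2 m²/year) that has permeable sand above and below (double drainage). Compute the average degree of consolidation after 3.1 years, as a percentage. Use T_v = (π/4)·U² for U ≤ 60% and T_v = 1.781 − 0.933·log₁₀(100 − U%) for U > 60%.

Drainage path length: H_d = H/2 = 3.95 m (double drainage).
T_v = c_v·t/H_d² = 5.2×3.1/3.95² = 1.0332.
T_v = 1.0332 corresponds to the U > 60% branch:
U = 1 − 10^((1.781 − T_v)/0.933)/100 = 0.9367

U ≈ 93.7 %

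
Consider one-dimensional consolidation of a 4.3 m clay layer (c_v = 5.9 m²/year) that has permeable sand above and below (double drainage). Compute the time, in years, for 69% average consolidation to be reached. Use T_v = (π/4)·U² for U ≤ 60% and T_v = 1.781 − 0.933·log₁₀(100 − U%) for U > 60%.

Drainage path length: H_d = H/2 = 2.15 m (double drainage).
U > 60%: T_v = 1.781 − 0.933·log₁₀(100 − 69) = 0.38956.
t = T_v·H_d²/c_v = 0.38956×2.15²/5.9 = 0.3052 years.

t ≈ 0.305 years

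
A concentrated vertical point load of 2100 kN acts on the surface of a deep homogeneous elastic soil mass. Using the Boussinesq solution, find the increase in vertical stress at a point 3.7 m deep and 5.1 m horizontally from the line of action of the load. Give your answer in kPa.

Δσ_z ≈ 5.11 kPa

Boussinesq vertical stress below a point load on an elastic half-space:
Δσ_z = 3P/(2πz²) · [1 + (r/z)²]^(−5/2)
r/z = 5.1/3.7 = 1.3784; [1+(r/z)²]^(−5/2) = 0.069828.
Δσ_z = 3×2100/(2π×3.7²) × 0.069828 = 73.242 × 0.069828 = 5.114 kPa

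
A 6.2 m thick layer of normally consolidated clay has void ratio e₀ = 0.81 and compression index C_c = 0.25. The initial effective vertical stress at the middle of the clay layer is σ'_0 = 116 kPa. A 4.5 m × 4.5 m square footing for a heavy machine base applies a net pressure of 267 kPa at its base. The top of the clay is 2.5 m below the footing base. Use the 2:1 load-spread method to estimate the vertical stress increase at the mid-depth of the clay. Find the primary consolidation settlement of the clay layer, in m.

S_c ≈ 0.14 m

Mid-depth of clay below the footing base: z = 2.5 + 6.2/2 = 5.6 m.
Stress increase at mid-clay by the 2:1 spreading method:
Δσ = qBL/((B+z)(L+z)) = 267×4.5×4.5/((4.5+5.6)(4.5+5.6)) = 53.002 kPa
Final effective stress: σ'_f = σ'_0 + Δσ = 116 + 53.002 = 169 kPa.
Normally consolidated clay, so the full stress increment lies on the virgin compression line:
S_c = C_c·H/(1+e₀)·log₁₀(σ'_f/σ'_0) = 0.25×6.2/(1+0.81)×log₁₀(169/116)
    = 0.85635 × 0.16343 = 0.14 m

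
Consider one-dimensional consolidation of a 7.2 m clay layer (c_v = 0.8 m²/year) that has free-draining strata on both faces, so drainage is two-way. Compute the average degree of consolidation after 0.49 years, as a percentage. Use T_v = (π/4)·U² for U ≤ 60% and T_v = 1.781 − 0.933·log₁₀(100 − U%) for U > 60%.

U ≈ 19.6 %

Drainage path length: H_d = H/2 = 3.6 m (double drainage).
T_v = c_v·t/H_d² = 0.8×0.49/3.6² = 0.030247.
T_v = 0.030247 corresponds to the U ≤ 60% branch:
U = √(4T_v/π) = 0.1962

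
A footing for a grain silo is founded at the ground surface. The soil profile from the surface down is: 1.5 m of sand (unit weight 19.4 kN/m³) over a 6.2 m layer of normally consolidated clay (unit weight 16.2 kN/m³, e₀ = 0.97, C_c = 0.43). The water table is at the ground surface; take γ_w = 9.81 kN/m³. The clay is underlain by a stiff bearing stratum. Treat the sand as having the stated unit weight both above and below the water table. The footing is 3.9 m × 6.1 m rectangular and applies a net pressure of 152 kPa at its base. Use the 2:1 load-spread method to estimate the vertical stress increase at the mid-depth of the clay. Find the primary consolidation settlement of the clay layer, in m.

S_c ≈ 0.453 m

Mid-depth of clay below the ground surface: z = 1.5 + 6.2/2 = 4.6 m.
Total vertical stress at mid-clay: σ_v = 19.4×1.5 + 16.2×3.1 = 79.32 kPa.
Pore pressure: u = 9.81×(4.6 − 0) = 45.126 kPa.
Initial effective stress: σ'_0 = σ_v − u = 79.32 − 45.126 = 34.194 kPa.
Stress increase at mid-clay by the 2:1 spreading method:
Δσ = qBL/((B+z)(L+z)) = 152×3.9×6.1/((3.9+4.6)(6.1+4.6)) = 39.759 kPa
Final effective stress: σ'_f = σ'_0 + Δσ = 34.194 + 39.759 = 73.953 kPa.
Normally consolidated clay, so the full stress increment lies on the virgin compression line:
S_c = C_c·H/(1+e₀)·log₁₀(σ'_f/σ'_0) = 0.43×6.2/(1+0.97)×log₁₀(73.953/34.194)
    = 1.3533 × 0.33501 = 0.4534 m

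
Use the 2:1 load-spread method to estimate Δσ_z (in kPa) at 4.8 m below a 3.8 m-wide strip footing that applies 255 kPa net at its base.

By the 2:1 method the load spreads at 1 horizontal : 2 vertical, so at depth z the loaded area has grown by z in each plan dimension:
Δσ = qB/(B+z) = 255×3.8/(3.8+4.8) = 112.67 kPa

Δσ_z ≈ 113 kPa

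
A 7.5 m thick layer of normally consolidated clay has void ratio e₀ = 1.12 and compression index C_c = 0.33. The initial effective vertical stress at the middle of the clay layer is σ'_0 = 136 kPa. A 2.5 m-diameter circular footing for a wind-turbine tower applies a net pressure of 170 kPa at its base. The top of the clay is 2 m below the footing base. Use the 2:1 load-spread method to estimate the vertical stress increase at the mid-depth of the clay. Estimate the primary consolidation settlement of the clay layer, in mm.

Mid-depth of clay below the footing base: z = 2 + 7.5/2 = 5.75 m.
Stress increase at mid-clay by the 2:1 spreading method:
Δσ ≈ qD²/(D+z)² = 170×2.5²/(2.5+5.75)² = 15.611 kPa
Final effective stress: σ'_f = σ'_0 + Δσ = 136 + 15.611 = 151.61 kPa.
Normally consolidated clay, so the full stress increment lies on the virgin compression line:
S_c = C_c·H/(1+e₀)·log₁₀(σ'_f/σ'_0) = 0.33×7.5/(1+1.12)×log₁₀(151.61/136)
    = 1.1675 × 0.047189 = 0.05509 m

S_c ≈ 55.1 mm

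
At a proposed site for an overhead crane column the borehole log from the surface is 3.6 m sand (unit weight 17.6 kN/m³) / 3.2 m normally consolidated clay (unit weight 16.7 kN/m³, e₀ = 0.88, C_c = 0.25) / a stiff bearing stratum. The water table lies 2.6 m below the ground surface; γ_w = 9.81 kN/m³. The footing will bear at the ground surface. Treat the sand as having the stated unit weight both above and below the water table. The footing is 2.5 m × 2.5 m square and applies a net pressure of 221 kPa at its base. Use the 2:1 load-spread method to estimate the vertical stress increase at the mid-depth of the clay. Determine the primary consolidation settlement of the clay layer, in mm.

Mid-depth of clay below the ground surface: z = 3.6 + 3.2/2 = 5.2 m.
Total vertical stress at mid-clay: σ_v = 17.6×3.6 + 16.7×1.6 = 90.08 kPa.
Pore pressure: u = 9.81×(5.2 − 2.6) = 25.506 kPa.
Initial effective stress: σ'_0 = σ_v − u = 90.08 − 25.506 = 64.574 kPa.
Stress increase at mid-clay by the 2:1 spreading method:
Δσ = qBL/((B+z)(L+z)) = 221×2.5×2.5/((2.5+5.2)(2.5+5.2)) = 23.297 kPa
Final effective stress: σ'_f = σ'_0 + Δσ = 64.574 + 23.297 = 87.871 kPa.
Normally consolidated clay, so the full stress increment lies on the virgin compression line:
S_c = C_c·H/(1+e₀)·log₁₀(σ'_f/σ'_0) = 0.25×3.2/(1+0.88)×log₁₀(87.871/64.574)
    = 0.42553 × 0.13379 = 0.05693 m

S_c ≈ 56.9 mm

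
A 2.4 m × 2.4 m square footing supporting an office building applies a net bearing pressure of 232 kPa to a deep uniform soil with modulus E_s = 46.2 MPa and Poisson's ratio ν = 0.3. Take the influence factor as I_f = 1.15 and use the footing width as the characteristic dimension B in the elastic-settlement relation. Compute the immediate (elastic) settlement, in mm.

Immediate (elastic) settlement: S_e = q·B·(1−ν²)/E_s · I_f.
E_s = 46.2 MPa = 46200 kPa.
S_e = 232 × 2.4 × (1 − 0.3²) / 46200 × 1.15
    = 232 × 2.4 × 0.91 / 46200 × 1.15
    = 0.01261 m = 12.61 mm

S_e ≈ 12.6 mm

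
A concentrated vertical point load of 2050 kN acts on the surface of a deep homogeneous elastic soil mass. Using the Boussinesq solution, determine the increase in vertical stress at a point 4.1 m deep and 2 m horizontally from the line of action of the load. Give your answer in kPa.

Δσ_z ≈ 34.1 kPa

Boussinesq vertical stress below a point load on an elastic half-space:
Δσ_z = 3P/(2πz²) · [1 + (r/z)²]^(−5/2)
r/z = 2/4.1 = 0.4878; [1+(r/z)²]^(−5/2) = 0.58646.
Δσ_z = 3×2050/(2π×4.1²) × 0.58646 = 58.227 × 0.58646 = 34.15 kPa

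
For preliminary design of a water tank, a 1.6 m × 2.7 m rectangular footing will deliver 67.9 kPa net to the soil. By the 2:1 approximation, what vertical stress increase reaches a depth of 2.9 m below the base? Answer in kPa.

Δσ_z ≈ 11.6 kPa

By the 2:1 method the load spreads at 1 horizontal : 2 vertical, so at depth z the loaded area has grown by z in each plan dimension:
Δσ = qBL/((B+z)(L+z)) = 67.9×1.6×2.7/((1.6+2.9)(2.7+2.9)) = 11.64 kPa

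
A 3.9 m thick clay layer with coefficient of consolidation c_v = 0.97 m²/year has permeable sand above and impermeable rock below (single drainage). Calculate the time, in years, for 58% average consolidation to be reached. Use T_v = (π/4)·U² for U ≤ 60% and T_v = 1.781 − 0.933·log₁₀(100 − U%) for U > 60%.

t ≈ 4.14 years

Drainage path length: H_d = H = 3.9 m (single drainage).
U ≤ 60%: T_v = (π/4)·U² = (π/4)×0.58² = 0.26421.
t = T_v·H_d²/c_v = 0.26421×3.9²/0.97 = 4.143 years.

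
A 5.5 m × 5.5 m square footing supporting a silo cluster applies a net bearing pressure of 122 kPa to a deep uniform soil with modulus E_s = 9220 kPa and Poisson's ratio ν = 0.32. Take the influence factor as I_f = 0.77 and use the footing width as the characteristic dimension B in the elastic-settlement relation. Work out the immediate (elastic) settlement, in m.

Immediate (elastic) settlement: S_e = q·B·(1−ν²)/E_s · I_f.
S_e = 122 × 5.5 × (1 − 0.32²) / 9220 × 0.77
    = 122 × 5.5 × 0.8976 / 9220 × 0.77
    = 0.0503 m

S_e ≈ 0.0503 m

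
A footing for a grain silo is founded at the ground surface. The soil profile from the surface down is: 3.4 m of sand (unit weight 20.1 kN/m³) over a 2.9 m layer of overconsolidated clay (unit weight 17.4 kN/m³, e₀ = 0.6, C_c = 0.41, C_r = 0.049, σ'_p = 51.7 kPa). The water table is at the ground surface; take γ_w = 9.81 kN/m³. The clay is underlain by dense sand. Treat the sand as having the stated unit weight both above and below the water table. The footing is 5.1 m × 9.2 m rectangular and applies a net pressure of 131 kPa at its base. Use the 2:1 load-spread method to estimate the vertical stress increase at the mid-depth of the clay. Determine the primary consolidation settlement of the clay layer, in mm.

S_c ≈ 183 mm

Mid-depth of clay below the ground surface: z = 3.4 + 2.9/2 = 4.85 m.
Total vertical stress at mid-clay: σ_v = 20.1×3.4 + 17.4×1.45 = 93.57 kPa.
Pore pressure: u = 9.81×(4.85 − 0) = 47.578 kPa.
Initial effective stress: σ'_0 = σ_v − u = 93.57 − 47.578 = 45.992 kPa.
Stress increase at mid-clay by the 2:1 spreading method:
Δσ = qBL/((B+z)(L+z)) = 131×5.1×9.2/((5.1+4.85)(9.2+4.85)) = 43.967 kPa
Final effective stress: σ'_f = 45.992 + 43.967 = 89.959 kPa.
σ'_f = 89.959 > σ'_p = 51.7 kPa, so the stress path crosses the preconsolidation pressure — recompression up to σ'_p, then virgin compression beyond:
S_c = H/(1+e₀)·[C_r·log₁₀(σ'_p/σ'_0) + C_c·log₁₀(σ'_f/σ'_p)]
    = 2.9/1.6 × [0.049×log₁₀(51.7/45.992) + 0.41×log₁₀(89.959/51.7)]
    = 1.8125 × [0.0024896 + 0.098627] = 0.1833 m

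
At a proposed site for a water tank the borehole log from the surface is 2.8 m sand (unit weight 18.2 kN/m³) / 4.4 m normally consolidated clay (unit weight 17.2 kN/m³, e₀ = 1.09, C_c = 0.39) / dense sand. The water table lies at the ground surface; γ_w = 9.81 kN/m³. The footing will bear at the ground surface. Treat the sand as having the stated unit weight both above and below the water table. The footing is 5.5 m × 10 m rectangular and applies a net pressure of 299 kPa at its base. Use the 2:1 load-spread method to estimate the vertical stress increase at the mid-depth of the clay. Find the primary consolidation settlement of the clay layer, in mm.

Mid-depth of clay below the ground surface: z = 2.8 + 4.4/2 = 5 m.
Total vertical stress at mid-clay: σ_v = 18.2×2.8 + 17.2×2.2 = 88.8 kPa.
Pore pressure: u = 9.81×(5 − 0) = 49.05 kPa.
Initial effective stress: σ'_0 = σ_v − u = 88.8 − 49.05 = 39.75 kPa.
Stress increase at mid-clay by the 2:1 spreading method:
Δσ = qBL/((B+z)(L+z)) = 299×5.5×10/((5.5+5)(10+5)) = 104.41 kPa
Final effective stress: σ'_f = σ'_0 + Δσ = 39.75 + 104.41 = 144.16 kPa.
Normally consolidated clay, so the full stress increment lies on the virgin compression line:
S_c = C_c·H/(1+e₀)·log₁₀(σ'_f/σ'_0) = 0.39×4.4/(1+1.09)×log₁₀(144.16/39.75)
    = 0.82105 × 0.55951 = 0.4594 m

S_c ≈ 459 mm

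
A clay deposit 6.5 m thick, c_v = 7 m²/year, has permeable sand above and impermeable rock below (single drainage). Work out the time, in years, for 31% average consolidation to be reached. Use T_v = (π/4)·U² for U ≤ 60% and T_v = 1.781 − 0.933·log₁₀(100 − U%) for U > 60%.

t ≈ 0.456 years

Drainage path length: H_d = H = 6.5 m (single drainage).
U ≤ 60%: T_v = (π/4)·U² = (π/4)×0.31² = 0.075477.
t = T_v·H_d²/c_v = 0.075477×6.5²/7 = 0.4556 years.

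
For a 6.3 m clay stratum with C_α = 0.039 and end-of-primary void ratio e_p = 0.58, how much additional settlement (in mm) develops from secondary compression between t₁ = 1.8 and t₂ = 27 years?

S_s ≈ 183 mm

Secondary compression: S_s = C_α·H/(1+e_p)·log₁₀(t₂/t₁)
S_s = 0.039×6.3/(1+0.58)×log₁₀(27/1.8)
    = 0.1555 × 1.176 = 0.1829 m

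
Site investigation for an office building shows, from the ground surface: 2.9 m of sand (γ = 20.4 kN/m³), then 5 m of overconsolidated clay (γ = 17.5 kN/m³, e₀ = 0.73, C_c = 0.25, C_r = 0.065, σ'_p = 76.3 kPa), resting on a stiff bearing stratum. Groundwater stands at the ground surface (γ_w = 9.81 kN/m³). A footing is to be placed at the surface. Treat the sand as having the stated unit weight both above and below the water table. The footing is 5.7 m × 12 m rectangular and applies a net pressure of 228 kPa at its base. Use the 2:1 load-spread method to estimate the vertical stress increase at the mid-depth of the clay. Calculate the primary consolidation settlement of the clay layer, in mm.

S_c ≈ 203 mm

Mid-depth of clay below the ground surface: z = 2.9 + 5/2 = 5.4 m.
Total vertical stress at mid-clay: σ_v = 20.4×2.9 + 17.5×2.5 = 102.91 kPa.
Pore pressure: u = 9.81×(5.4 − 0) = 52.974 kPa.
Initial effective stress: σ'_0 = σ_v − u = 102.91 − 52.974 = 49.936 kPa.
Stress increase at mid-clay by the 2:1 spreading method:
Δσ = qBL/((B+z)(L+z)) = 228×5.7×12/((5.7+5.4)(12+5.4)) = 80.746 kPa
Final effective stress: σ'_f = 49.936 + 80.746 = 130.68 kPa.
σ'_f = 130.68 > σ'_p = 76.3 kPa, so the stress path crosses the preconsolidation pressure — recompression up to σ'_p, then virgin compression beyond:
S_c = H/(1+e₀)·[C_r·log₁₀(σ'_p/σ'_0) + C_c·log₁₀(σ'_f/σ'_p)]
    = 5/1.73 × [0.065×log₁₀(76.3/49.936) + 0.25×log₁₀(130.68/76.3)]
    = 2.8902 × [0.011967 + 0.058421] = 0.2034 m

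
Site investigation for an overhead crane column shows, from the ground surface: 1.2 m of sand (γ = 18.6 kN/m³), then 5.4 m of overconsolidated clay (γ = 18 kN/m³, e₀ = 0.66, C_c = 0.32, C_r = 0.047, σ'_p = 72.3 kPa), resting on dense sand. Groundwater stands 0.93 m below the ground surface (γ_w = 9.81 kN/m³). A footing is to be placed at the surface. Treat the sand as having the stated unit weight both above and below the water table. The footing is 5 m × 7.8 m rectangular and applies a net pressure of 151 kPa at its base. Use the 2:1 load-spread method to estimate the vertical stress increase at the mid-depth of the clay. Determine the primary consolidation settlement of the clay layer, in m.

S_c ≈ 0.175 m

Mid-depth of clay below the ground surface: z = 1.2 + 5.4/2 = 3.9 m.
Total vertical stress at mid-clay: σ_v = 18.6×1.2 + 18×2.7 = 70.92 kPa.
Pore pressure: u = 9.81×(3.9 − 0.93) = 29.136 kPa.
Initial effective stress: σ'_0 = σ_v − u = 70.92 − 29.136 = 41.784 kPa.
Stress increase at mid-clay by the 2:1 spreading method:
Δσ = qBL/((B+z)(L+z)) = 151×5×7.8/((5+3.9)(7.8+3.9)) = 56.554 kPa
Final effective stress: σ'_f = 41.784 + 56.554 = 98.338 kPa.
σ'_f = 98.338 > σ'_p = 72.3 kPa, so the stress path crosses the preconsolidation pressure — recompression up to σ'_p, then virgin compression beyond:
S_c = H/(1+e₀)·[C_r·log₁₀(σ'_p/σ'_0) + C_c·log₁₀(σ'_f/σ'_p)]
    = 5.4/1.66 × [0.047×log₁₀(72.3/41.784) + 0.32×log₁₀(98.338/72.3)]
    = 3.253 × [0.011192 + 0.042747] = 0.1755 m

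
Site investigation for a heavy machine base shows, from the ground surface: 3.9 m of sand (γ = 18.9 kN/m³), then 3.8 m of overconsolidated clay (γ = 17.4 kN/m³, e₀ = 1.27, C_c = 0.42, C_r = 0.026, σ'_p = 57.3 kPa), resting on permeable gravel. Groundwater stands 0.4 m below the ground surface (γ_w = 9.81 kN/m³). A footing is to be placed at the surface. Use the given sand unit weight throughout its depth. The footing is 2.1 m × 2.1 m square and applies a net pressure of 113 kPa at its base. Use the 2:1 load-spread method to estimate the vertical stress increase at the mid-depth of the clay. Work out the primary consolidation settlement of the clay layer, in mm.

Mid-depth of clay below the ground surface: z = 3.9 + 3.8/2 = 5.8 m.
Total vertical stress at mid-clay: σ_v = 18.9×3.9 + 17.4×1.9 = 106.77 kPa.
Pore pressure: u = 9.81×(5.8 − 0.4) = 52.974 kPa.
Initial effective stress: σ'_0 = σ_v − u = 106.77 − 52.974 = 53.796 kPa.
Stress increase at mid-clay by the 2:1 spreading method:
Δσ = qBL/((B+z)(L+z)) = 113×2.1×2.1/((2.1+5.8)(2.1+5.8)) = 7.9848 kPa
Final effective stress: σ'_f = 53.796 + 7.9848 = 61.781 kPa.
σ'_f = 61.781 > σ'_p = 57.3 kPa, so the stress path crosses the preconsolidation pressure — recompression up to σ'_p, then virgin compression beyond:
S_c = H/(1+e₀)·[C_r·log₁₀(σ'_p/σ'_0) + C_c·log₁₀(σ'_f/σ'_p)]
    = 3.8/2.27 × [0.026×log₁₀(57.3/53.796) + 0.42×log₁₀(61.781/57.3)]
    = 1.674 × [0.00071252 + 0.013734] = 0.02418 m

S_c ≈ 24.2 mm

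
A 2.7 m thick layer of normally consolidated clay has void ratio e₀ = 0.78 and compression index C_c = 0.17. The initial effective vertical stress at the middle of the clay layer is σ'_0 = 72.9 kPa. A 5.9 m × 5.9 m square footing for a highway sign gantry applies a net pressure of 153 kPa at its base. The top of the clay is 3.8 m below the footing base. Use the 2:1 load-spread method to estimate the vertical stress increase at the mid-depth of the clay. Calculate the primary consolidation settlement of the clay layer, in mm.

Mid-depth of clay below the footing base: z = 3.8 + 2.7/2 = 5.15 m.
Stress increase at mid-clay by the 2:1 spreading method:
Δσ = qBL/((B+z)(L+z)) = 153×5.9×5.9/((5.9+5.15)(5.9+5.15)) = 43.619 kPa
Final effective stress: σ'_f = σ'_0 + Δσ = 72.9 + 43.619 = 116.52 kPa.
Normally consolidated clay, so the full stress increment lies on the virgin compression line:
S_c = C_c·H/(1+e₀)·log₁₀(σ'_f/σ'_0) = 0.17×2.7/(1+0.78)×log₁₀(116.52/72.9)
    = 0.25787 × 0.20367 = 0.05252 m

S_c ≈ 52.5 mm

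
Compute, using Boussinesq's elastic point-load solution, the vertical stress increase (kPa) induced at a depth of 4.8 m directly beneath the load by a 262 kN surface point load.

Δσ_z ≈ 5.43 kPa

Boussinesq vertical stress below a point load on an elastic half-space:
Δσ_z = 3P/(2πz²) · [1 + (r/z)²]^(−5/2)
r/z = 0/4.8 = 0; [1+(r/z)²]^(−5/2) = 1.
Δσ_z = 3×262/(2π×4.8²) × 1 = 5.4295 × 1 = 5.429 kPa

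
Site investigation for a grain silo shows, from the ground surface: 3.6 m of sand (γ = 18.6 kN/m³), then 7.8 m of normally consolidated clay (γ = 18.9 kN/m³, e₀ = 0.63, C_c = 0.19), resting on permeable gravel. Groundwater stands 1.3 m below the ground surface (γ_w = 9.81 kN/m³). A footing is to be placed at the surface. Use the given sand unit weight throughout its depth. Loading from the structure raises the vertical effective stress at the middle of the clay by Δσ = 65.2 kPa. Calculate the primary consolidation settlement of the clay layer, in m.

S_c ≈ 0.236 m

Mid-depth of clay below the ground surface: z = 3.6 + 7.8/2 = 7.5 m.
Total vertical stress at mid-clay: σ_v = 18.6×3.6 + 18.9×3.9 = 140.67 kPa.
Pore pressure: u = 9.81×(7.5 − 1.3) = 60.822 kPa.
Initial effective stress: σ'_0 = σ_v − u = 140.67 − 60.822 = 79.848 kPa.
Final effective stress: σ'_f = σ'_0 + Δσ = 79.848 + 65.2 = 145.05 kPa.
Normally consolidated clay, so the full stress increment lies on the virgin compression line:
S_c = C_c·H/(1+e₀)·log₁₀(σ'_f/σ'_0) = 0.19×7.8/(1+0.63)×log₁₀(145.05/79.848)
    = 0.9092 × 0.25925 = 0.2357 m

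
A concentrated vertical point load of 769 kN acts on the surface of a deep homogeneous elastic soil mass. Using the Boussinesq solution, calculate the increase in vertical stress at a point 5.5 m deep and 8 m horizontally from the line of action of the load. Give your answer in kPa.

Δσ_z ≈ 0.708 kPa

Boussinesq vertical stress below a point load on an elastic half-space:
Δσ_z = 3P/(2πz²) · [1 + (r/z)²]^(−5/2)
r/z = 8/5.5 = 1.4545; [1+(r/z)²]^(−5/2) = 0.058359.
Δσ_z = 3×769/(2π×5.5²) × 0.058359 = 12.138 × 0.058359 = 0.7084 kPa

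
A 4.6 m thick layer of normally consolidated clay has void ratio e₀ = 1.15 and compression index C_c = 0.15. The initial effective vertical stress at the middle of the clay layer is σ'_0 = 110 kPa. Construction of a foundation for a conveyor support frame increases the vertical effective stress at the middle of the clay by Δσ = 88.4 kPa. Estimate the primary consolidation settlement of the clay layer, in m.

S_c ≈ 0.0822 m

Final effective stress: σ'_f = σ'_0 + Δσ = 110 + 88.4 = 198.4 kPa.
Normally consolidated clay, so the full stress increment lies on the virgin compression line:
S_c = C_c·H/(1+e₀)·log₁₀(σ'_f/σ'_0) = 0.15×4.6/(1+1.15)×log₁₀(198.4/110)
    = 0.32093 × 0.25615 = 0.08221 m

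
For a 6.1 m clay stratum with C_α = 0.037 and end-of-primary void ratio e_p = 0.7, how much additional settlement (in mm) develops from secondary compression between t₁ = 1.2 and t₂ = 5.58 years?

Secondary compression: S_s = C_α·H/(1+e_p)·log₁₀(t₂/t₁)
S_s = 0.037×6.1/(1+0.7)×log₁₀(5.58/1.2)
    = 0.1328 × 0.6675 = 0.08861 m

S_s ≈ 88.6 mm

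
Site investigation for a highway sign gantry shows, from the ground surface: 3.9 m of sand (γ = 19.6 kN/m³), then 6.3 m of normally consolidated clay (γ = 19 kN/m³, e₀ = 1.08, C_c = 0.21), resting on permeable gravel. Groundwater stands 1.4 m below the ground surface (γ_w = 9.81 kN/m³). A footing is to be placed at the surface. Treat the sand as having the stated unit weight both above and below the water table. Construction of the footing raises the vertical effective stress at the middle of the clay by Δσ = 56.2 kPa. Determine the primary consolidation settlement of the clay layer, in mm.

S_c ≈ 146 mm

Mid-depth of clay below the ground surface: z = 3.9 + 6.3/2 = 7.05 m.
Total vertical stress at mid-clay: σ_v = 19.6×3.9 + 19×3.15 = 136.29 kPa.
Pore pressure: u = 9.81×(7.05 − 1.4) = 55.427 kPa.
Initial effective stress: σ'_0 = σ_v − u = 136.29 − 55.427 = 80.863 kPa.
Final effective stress: σ'_f = σ'_0 + Δσ = 80.863 + 56.2 = 137.06 kPa.
Normally consolidated clay, so the full stress increment lies on the virgin compression line:
S_c = C_c·H/(1+e₀)·log₁₀(σ'_f/σ'_0) = 0.21×6.3/(1+1.08)×log₁₀(137.06/80.863)
    = 0.63606 × 0.22916 = 0.1458 m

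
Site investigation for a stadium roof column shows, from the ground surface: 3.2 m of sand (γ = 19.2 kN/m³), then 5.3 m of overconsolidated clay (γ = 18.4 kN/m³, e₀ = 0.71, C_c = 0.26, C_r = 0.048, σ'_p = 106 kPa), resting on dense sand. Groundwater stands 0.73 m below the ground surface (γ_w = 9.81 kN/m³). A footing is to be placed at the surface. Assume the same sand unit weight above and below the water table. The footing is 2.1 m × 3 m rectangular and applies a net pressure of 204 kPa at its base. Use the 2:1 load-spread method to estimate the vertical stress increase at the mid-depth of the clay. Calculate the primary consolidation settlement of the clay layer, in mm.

Mid-depth of clay below the ground surface: z = 3.2 + 5.3/2 = 5.85 m.
Total vertical stress at mid-clay: σ_v = 19.2×3.2 + 18.4×2.65 = 110.2 kPa.
Pore pressure: u = 9.81×(5.85 − 0.73) = 50.227 kPa.
Initial effective stress: σ'_0 = σ_v − u = 110.2 − 50.227 = 59.973 kPa.
Stress increase at mid-clay by the 2:1 spreading method:
Δσ = qBL/((B+z)(L+z)) = 204×2.1×3/((2.1+5.85)(3+5.85)) = 18.267 kPa
Final effective stress: σ'_f = 59.973 + 18.267 = 78.24 kPa.
σ'_f = 78.24 ≤ σ'_p = 106 kPa, so the clay remains overconsolidated and only the recompression index applies:
S_c = C_r·H/(1+e₀)·log₁₀(σ'_f/σ'_0) = 0.048×5.3/1.71×log₁₀(78.24/59.973)
    = 0.14877 × 0.11547 = 0.01718 m

S_c ≈ 17.2 mm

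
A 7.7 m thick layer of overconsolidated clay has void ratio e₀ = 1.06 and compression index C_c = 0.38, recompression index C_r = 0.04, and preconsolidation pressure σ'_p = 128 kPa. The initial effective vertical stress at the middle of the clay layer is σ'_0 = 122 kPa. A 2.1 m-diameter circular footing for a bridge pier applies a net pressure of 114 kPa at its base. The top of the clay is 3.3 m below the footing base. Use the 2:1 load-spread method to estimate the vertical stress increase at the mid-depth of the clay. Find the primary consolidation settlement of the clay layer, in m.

Mid-depth of clay below the footing base: z = 3.3 + 7.7/2 = 7.15 m.
Stress increase at mid-clay by the 2:1 spreading method:
Δσ ≈ qD²/(D+z)² = 114×2.1²/(2.1+7.15)² = 5.8757 kPa
Final effective stress: σ'_f = 122 + 5.8757 = 127.88 kPa.
σ'_f = 127.88 ≤ σ'_p = 128 kPa, so the clay remains overconsolidated and only the recompression index applies:
S_c = C_r·H/(1+e₀)·log₁₀(σ'_f/σ'_0) = 0.04×7.7/2.06×log₁₀(127.88/122)
    = 0.14952 × 0.020443 = 0.003057 m

S_c ≈ 0.00306 m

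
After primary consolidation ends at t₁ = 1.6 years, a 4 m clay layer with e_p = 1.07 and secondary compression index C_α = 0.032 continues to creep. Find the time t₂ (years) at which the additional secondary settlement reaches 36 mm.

S_s = C_α·H/(1+e_p)·log₁₀(t₂/t₁) ⇒ log₁₀(t₂/t₁) = S_s·(1+e_p)/(C_α·H).
log₁₀(t₂/t₁) = 0.036 × (1+1.07) / (0.032×4) = 0.5822
t₂ = t₁ × 10^0.5822 = 1.6 × 3.821 = 6.114 years

t₂ ≈ 6.11 years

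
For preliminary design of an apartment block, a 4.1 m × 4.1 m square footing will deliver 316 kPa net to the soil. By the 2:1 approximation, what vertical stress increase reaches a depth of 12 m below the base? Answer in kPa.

Δσ_z ≈ 20.5 kPa

By the 2:1 method the load spreads at 1 horizontal : 2 vertical, so at depth z the loaded area has grown by z in each plan dimension:
Δσ = qBL/((B+z)(L+z)) = 316×4.1×4.1/((4.1+12)(4.1+12)) = 20.493 kPa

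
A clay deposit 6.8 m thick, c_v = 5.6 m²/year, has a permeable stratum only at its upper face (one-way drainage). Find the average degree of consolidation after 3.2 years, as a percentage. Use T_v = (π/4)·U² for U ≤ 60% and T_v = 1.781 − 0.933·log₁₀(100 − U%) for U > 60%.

U ≈ 68.8 %

Drainage path length: H_d = H = 6.8 m (single drainage).
T_v = c_v·t/H_d² = 5.6×3.2/6.8² = 0.38754.
T_v = 0.38754 corresponds to the U > 60% branch:
U = 1 − 10^((1.781 − T_v)/0.933)/100 = 0.6885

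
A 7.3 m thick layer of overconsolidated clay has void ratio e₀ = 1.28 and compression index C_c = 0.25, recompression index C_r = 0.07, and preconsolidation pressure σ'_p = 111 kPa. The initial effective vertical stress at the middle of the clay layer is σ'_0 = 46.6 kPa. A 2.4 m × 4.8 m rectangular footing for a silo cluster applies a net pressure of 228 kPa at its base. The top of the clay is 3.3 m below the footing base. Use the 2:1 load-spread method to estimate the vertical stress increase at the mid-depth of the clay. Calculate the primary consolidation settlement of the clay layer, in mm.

S_c ≈ 40.3 mm

Mid-depth of clay below the footing base: z = 3.3 + 7.3/2 = 6.95 m.
Stress increase at mid-clay by the 2:1 spreading method:
Δσ = qBL/((B+z)(L+z)) = 228×2.4×4.8/((2.4+6.95)(4.8+6.95)) = 23.908 kPa
Final effective stress: σ'_f = 46.6 + 23.908 = 70.508 kPa.
σ'_f = 70.508 ≤ σ'_p = 111 kPa, so the clay remains overconsolidated and only the recompression index applies:
S_c = C_r·H/(1+e₀)·log₁₀(σ'_f/σ'_0) = 0.07×7.3/2.28×log₁₀(70.508/46.6)
    = 0.22413 × 0.17985 = 0.04031 m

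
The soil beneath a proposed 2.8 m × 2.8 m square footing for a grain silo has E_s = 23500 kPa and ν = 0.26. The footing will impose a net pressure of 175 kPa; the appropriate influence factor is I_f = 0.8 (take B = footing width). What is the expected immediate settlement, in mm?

Immediate (elastic) settlement: S_e = q·B·(1−ν²)/E_s · I_f.
S_e = 175 × 2.8 × (1 − 0.26²) / 23500 × 0.8
    = 175 × 2.8 × 0.9324 / 23500 × 0.8
    = 0.01555 m = 15.55 mm

S_e ≈ 15.6 mm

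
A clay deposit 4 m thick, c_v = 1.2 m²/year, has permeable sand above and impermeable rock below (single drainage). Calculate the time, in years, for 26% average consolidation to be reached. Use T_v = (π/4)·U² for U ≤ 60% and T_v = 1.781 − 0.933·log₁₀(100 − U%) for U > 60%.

Drainage path length: H_d = H = 4 m (single drainage).
U ≤ 60%: T_v = (π/4)·U² = (π/4)×0.26² = 0.053093.
t = T_v·H_d²/c_v = 0.053093×4²/1.2 = 0.7079 years.

t ≈ 0.708 years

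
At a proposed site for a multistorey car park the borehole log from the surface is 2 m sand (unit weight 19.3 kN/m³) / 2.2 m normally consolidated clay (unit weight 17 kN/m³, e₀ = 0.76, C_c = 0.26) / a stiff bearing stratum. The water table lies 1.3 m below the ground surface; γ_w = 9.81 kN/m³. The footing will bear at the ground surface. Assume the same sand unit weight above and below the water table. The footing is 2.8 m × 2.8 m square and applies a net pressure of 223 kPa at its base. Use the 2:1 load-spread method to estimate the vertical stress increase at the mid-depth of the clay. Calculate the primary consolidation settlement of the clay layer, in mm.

Mid-depth of clay below the ground surface: z = 2 + 2.2/2 = 3.1 m.
Total vertical stress at mid-clay: σ_v = 19.3×2 + 17×1.1 = 57.3 kPa.
Pore pressure: u = 9.81×(3.1 − 1.3) = 17.658 kPa.
Initial effective stress: σ'_0 = σ_v − u = 57.3 − 17.658 = 39.642 kPa.
Stress increase at mid-clay by the 2:1 spreading method:
Δσ = qBL/((B+z)(L+z)) = 223×2.8×2.8/((2.8+3.1)(2.8+3.1)) = 50.225 kPa
Final effective stress: σ'_f = σ'_0 + Δσ = 39.642 + 50.225 = 89.867 kPa.
Normally consolidated clay, so the full stress increment lies on the virgin compression line:
S_c = C_c·H/(1+e₀)·log₁₀(σ'_f/σ'_0) = 0.26×2.2/(1+0.76)×log₁₀(89.867/39.642)
    = 0.325 × 0.35544 = 0.1155 m

S_c ≈ 116 mm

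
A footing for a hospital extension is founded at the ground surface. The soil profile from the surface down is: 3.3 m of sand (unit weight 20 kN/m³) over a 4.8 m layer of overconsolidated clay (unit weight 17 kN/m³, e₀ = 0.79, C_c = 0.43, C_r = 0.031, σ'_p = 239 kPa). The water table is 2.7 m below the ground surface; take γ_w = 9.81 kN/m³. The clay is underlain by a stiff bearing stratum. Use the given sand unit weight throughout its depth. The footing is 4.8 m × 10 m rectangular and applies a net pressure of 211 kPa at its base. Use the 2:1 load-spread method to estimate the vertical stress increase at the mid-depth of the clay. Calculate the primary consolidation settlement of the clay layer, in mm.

Mid-depth of clay below the ground surface: z = 3.3 + 4.8/2 = 5.7 m.
Total vertical stress at mid-clay: σ_v = 20×3.3 + 17×2.4 = 106.8 kPa.
Pore pressure: u = 9.81×(5.7 − 2.7) = 29.43 kPa.
Initial effective stress: σ'_0 = σ_v − u = 106.8 − 29.43 = 77.37 kPa.
Stress increase at mid-clay by the 2:1 spreading method:
Δσ = qBL/((B+z)(L+z)) = 211×4.8×10/((4.8+5.7)(10+5.7)) = 61.438 kPa
Final effective stress: σ'_f = 77.37 + 61.438 = 138.81 kPa.
σ'_f = 138.81 ≤ σ'_p = 239 kPa, so the clay remains overconsolidated and only the recompression index applies:
S_c = C_r·H/(1+e₀)·log₁₀(σ'_f/σ'_0) = 0.031×4.8/1.79×log₁₀(138.81/77.37)
    = 0.08313 × 0.25385 = 0.0211 m

S_c ≈ 21.1 mm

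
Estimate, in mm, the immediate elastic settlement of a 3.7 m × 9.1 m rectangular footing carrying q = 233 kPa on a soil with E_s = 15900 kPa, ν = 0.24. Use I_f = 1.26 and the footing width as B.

S_e ≈ 64.4 mm

Immediate (elastic) settlement: S_e = q·B·(1−ν²)/E_s · I_f.
S_e = 233 × 3.7 × (1 − 0.24²) / 15900 × 1.26
    = 233 × 3.7 × 0.9424 / 15900 × 1.26
    = 0.06438 m = 64.38 mm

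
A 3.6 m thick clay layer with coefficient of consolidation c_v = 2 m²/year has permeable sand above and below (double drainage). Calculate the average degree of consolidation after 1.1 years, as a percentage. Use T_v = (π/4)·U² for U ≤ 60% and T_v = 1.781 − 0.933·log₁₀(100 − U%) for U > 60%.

Drainage path length: H_d = H/2 = 1.8 m (double drainage).
T_v = c_v·t/H_d² = 2×1.1/1.8² = 0.67901.
T_v = 0.67901 corresponds to the U > 60% branch:
U = 1 − 10^((1.781 − T_v)/0.933)/100 = 0.8483

U ≈ 84.8 %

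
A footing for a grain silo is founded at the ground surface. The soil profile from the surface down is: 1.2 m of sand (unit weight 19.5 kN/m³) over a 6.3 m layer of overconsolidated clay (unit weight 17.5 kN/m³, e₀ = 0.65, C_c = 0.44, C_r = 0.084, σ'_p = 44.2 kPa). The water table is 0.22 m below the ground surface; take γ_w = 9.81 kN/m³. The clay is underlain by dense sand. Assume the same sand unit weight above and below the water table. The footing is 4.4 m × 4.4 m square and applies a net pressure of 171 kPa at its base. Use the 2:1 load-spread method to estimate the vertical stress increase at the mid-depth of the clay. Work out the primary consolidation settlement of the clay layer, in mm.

S_c ≈ 465 mm

Mid-depth of clay below the ground surface: z = 1.2 + 6.3/2 = 4.35 m.
Total vertical stress at mid-clay: σ_v = 19.5×1.2 + 17.5×3.15 = 78.525 kPa.
Pore pressure: u = 9.81×(4.35 − 0.22) = 40.515 kPa.
Initial effective stress: σ'_0 = σ_v − u = 78.525 − 40.515 = 38.01 kPa.
Stress increase at mid-clay by the 2:1 spreading method:
Δσ = qBL/((B+z)(L+z)) = 171×4.4×4.4/((4.4+4.35)(4.4+4.35)) = 43.24 kPa
Final effective stress: σ'_f = 38.01 + 43.24 = 81.25 kPa.
σ'_f = 81.25 > σ'_p = 44.2 kPa, so the stress path crosses the preconsolidation pressure — recompression up to σ'_p, then virgin compression beyond:
S_c = H/(1+e₀)·[C_r·log₁₀(σ'_p/σ'_0) + C_c·log₁₀(σ'_f/σ'_p)]
    = 6.3/1.65 × [0.084×log₁₀(44.2/38.01) + 0.44×log₁₀(81.25/44.2)]
    = 3.8182 × [0.005504 + 0.11634] = 0.4652 m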